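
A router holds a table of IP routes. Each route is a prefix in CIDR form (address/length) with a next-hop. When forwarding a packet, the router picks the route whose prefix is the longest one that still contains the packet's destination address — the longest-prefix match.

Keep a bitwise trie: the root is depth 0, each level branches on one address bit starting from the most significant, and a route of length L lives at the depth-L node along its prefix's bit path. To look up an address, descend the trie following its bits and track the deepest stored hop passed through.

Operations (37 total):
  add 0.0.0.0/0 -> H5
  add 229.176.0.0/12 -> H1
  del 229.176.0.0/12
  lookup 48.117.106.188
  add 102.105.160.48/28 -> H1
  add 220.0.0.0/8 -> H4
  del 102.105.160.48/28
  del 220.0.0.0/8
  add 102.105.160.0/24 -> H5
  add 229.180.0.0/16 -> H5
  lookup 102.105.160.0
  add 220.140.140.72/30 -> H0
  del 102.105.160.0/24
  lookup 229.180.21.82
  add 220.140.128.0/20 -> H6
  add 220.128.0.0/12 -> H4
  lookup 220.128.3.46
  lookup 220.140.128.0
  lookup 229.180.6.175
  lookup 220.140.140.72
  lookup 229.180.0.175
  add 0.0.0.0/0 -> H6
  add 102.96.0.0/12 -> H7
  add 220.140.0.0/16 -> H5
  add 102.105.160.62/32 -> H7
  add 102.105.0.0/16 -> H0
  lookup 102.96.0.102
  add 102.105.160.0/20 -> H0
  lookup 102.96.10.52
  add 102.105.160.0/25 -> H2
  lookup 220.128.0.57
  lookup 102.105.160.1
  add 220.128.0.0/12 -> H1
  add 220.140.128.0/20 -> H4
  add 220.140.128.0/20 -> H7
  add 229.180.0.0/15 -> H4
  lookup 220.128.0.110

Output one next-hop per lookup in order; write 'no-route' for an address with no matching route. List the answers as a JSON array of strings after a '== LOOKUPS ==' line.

Trace:
  + 0.0.0.0/0 (H5) depth=0
  + 229.176.0.0/12 (H1) depth=12
  del 229.176.0.0/12 (clear depth 12)
  ? 48.117.106.188  path d0:H5  best=H5
  + 102.105.160.48/28 (H1) depth=28
  + 220.0.0.0/8 (H4) depth=8
  del 102.105.160.48/28 (clear depth 28)
  del 220.0.0.0/8 (clear depth 8)
  + 102.105.160.0/24 (H5) depth=24
  + 229.180.0.0/16 (H5) depth=16
  ? 102.105.160.0  path d0:H5→d1:-→d2:-→d3:-→d4:-→d5:-→d6:-→d7:-→d8:-→d9:-→d10:-→d11:-→d12:-→d13:-→d14:-→d15:-→d16:-→d17:-→d18:-→d19:-→d20:-→d21:-→d22:-→d23:-→d24:H5→d25:-→d26:-  best=H5
  + 220.140.140.72/30 (H0) depth=30
  del 102.105.160.0/24 (clear depth 24)
  ? 229.180.21.82  path d0:H5→d1:-→d2:-→d3:-→d4:-→d5:-→d6:-→d7:-→d8:-→d9:-→d10:-→d11:-→d12:-→d13:-→d14:-→d15:-→d16:H5  best=H5
  + 220.140.128.0/20 (H6) depth=20
  + 220.128.0.0/12 (H4) depth=12
  ? 220.128.3.46  path d0:H5→d1:-→d2:-→d3:-→d4:-→d5:-→d6:-→d7:-→d8:-→d9:-→d10:-→d11:-→d12:H4  best=H4
  ? 220.140.128.0  path d0:H5→d1:-→d2:-→d3:-→d4:-→d5:-→d6:-→d7:-→d8:-→d9:-→d10:-→d11:-→d12:H4→d13:-→d14:-→d15:-→d16:-→d17:-→d18:-→d19:-→d20:H6  best=H6
  ? 229.180.6.175  path d0:H5→d1:-→d2:-→d3:-→d4:-→d5:-→d6:-→d7:-→d8:-→d9:-→d10:-→d11:-→d12:-→d13:-→d14:-→d15:-→d16:H5  best=H5
  ? 220.140.140.72  path d0:H5→d1:-→d2:-→d3:-→d4:-→d5:-→d6:-→d7:-→d8:-→d9:-→d10:-→d11:-→d12:H4→d13:-→d14:-→d15:-→d16:-→d17:-→d18:-→d19:-→d20:H6→d21:-→d22:-→d23:-→d24:-→d25:-→d26:-→d27:-→d28:-→d29:-→d30:H0  best=H0
  ? 229.180.0.175  path d0:H5→d1:-→d2:-→d3:-→d4:-→d5:-→d6:-→d7:-→d8:-→d9:-→d10:-→d11:-→d12:-→d13:-→d14:-→d15:-→d16:H5  best=H5
  + 0.0.0.0/0 (H6) depth=0
  + 102.96.0.0/12 (H7) depth=12
  + 220.140.0.0/16 (H5) depth=16
  + 102.105.160.62/32 (H7) depth=32
  + 102.105.0.0/16 (H0) depth=16
  ? 102.96.0.102  path d0:H6→d1:-→d2:-→d3:-→d4:-→d5:-→d6:-→d7:-→d8:-→d9:-→d10:-→d11:-→d12:H7  best=H7
  + 102.105.160.0/20 (H0) depth=20
  ? 102.96.10.52  path d0:H6→d1:-→d2:-→d3:-→d4:-→d5:-→d6:-→d7:-→d8:-→d9:-→d10:-→d11:-→d12:H7  best=H7
  + 102.105.160.0/25 (H2) depth=25
  ? 220.128.0.57  path d0:H6→d1:-→d2:-→d3:-→d4:-→d5:-→d6:-→d7:-→d8:-→d9:-→d10:-→d11:-→d12:H4  best=H4
  ? 102.105.160.1  path d0:H6→d1:-→d2:-→d3:-→d4:-→d5:-→d6:-→d7:-→d8:-→d9:-→d10:-→d11:-→d12:H7→d13:-→d14:-→d15:-→d16:H0→d17:-→d18:-→d19:-→d20:H0→d21:-→d22:-→d23:-→d24:-→d25:H2→d26:-  best=H2
  + 220.128.0.0/12 (H1) depth=12
  + 220.140.128.0/20 (H4) depth=20
  + 220.140.128.0/20 (H7) depth=20
  + 229.180.0.0/15 (H4) depth=15
  ? 220.128.0.110  path d0:H6→d1:-→d2:-→d3:-→d4:-→d5:-→d6:-→d7:-→d8:-→d9:-→d10:-→d11:-→d12:H1  best=H1

== LOOKUPS ==
["H5","H5","H5","H4","H6","H5","H0","H5","H7","H7","H4","H2","H1"]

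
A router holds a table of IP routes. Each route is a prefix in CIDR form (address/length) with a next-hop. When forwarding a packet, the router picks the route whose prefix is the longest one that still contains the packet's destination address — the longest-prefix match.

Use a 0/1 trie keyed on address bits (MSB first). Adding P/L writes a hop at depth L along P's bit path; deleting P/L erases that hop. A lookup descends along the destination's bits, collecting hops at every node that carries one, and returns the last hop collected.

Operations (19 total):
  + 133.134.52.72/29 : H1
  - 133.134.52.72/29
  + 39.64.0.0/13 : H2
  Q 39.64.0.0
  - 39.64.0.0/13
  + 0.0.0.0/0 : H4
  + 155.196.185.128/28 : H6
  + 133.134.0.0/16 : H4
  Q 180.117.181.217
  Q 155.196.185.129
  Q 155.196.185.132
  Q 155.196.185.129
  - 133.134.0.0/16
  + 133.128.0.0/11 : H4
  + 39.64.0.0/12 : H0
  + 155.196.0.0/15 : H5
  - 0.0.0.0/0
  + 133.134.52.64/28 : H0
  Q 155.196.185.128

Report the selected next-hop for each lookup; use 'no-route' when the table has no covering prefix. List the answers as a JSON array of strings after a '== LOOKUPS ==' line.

Apply in order:
  + 133.134.52.72/29 (H1) depth=29
  - 133.134.52.72/29 clear@29
  + 39.64.0.0/13 (H2) depth=13
  Q 39.64.0.0: descend 0010011101000 ; hops seen [H2] ; pick H2
  - 39.64.0.0/13 clear@13
  + 0.0.0.0/0 (H4) depth=0
  + 155.196.185.128/28 (H6) depth=28
  + 133.134.0.0/16 (H4) depth=16
  Q 180.117.181.217: descend 10 ; hops seen [H4] ; pick H4
  Q 155.196.185.129: descend 1001101111000100101110011000 ; hops seen [H4,H6] ; pick H6
  Q 155.196.185.132: descend 1001101111000100101110011000 ; hops seen [H4,H6] ; pick H6
  Q 155.196.185.129: descend 1001101111000100101110011000 ; hops seen [H4,H6] ; pick H6
  - 133.134.0.0/16 clear@16
  + 133.128.0.0/11 (H4) depth=11
  + 39.64.0.0/12 (H0) depth=12
  + 155.196.0.0/15 (H5) depth=15
  - 0.0.0.0/0 clear@0
  + 133.134.52.64/28 (H0) depth=28
  Q 155.196.185.128: descend 1001101111000100101110011000 ; hops seen [H5,H6] ; pick H6

== LOOKUPS ==
["H2","H4","H6","H6","H6","H6"]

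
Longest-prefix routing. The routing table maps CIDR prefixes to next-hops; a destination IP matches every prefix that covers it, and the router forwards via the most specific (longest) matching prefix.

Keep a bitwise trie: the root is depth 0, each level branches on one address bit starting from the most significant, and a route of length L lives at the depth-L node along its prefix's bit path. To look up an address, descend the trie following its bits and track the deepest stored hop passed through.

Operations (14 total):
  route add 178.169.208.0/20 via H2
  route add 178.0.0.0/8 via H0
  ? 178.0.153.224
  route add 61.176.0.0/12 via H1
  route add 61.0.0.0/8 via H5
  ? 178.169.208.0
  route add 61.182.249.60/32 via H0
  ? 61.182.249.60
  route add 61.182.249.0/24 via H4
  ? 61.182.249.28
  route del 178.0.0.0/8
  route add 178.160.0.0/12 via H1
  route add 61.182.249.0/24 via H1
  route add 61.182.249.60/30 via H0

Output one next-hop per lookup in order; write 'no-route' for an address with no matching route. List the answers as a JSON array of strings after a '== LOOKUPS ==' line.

Process each operation:
  + 178.169.208.0/20 (H2) depth=20
  + 178.0.0.0/8 (H0) depth=8
  lookup 178.0.153.224: bits 10110010 walk d0:-→d1:-→d2:-→d3:-→d4:-→d5:-→d6:-→d7:-→d8:H0 -> H0
  + 61.176.0.0/12 (H1) depth=12
  + 61.0.0.0/8 (H5) depth=8
  lookup 178.169.208.0: bits 10110010101010011101 walk d0:-→d1:-→d2:-→d3:-→d4:-→d5:-→d6:-→d7:-→d8:H0→d9:-→d10:-→d11:-→d12:-→d13:-→d14:-→d15:-→d16:-→d17:-→d18:-→d19:-→d20:H2 -> H2
  + 61.182.249.60/32 (H0) depth=32
  lookup 61.182.249.60: bits 00111101101101101111100100111100 walk d0:-→d1:-→d2:-→d3:-→d4:-→d5:-→d6:-→d7:-→d8:H5→d9:-→d10:-→d11:-→d12:H1→d13:-→d14:-→d15:-→d16:-→d17:-→d18:-→d19:-→d20:-→d21:-→d22:-→d23:-→d24:-→d25:-→d26:-→d27:-→d28:-→d29:-→d30:-→d31:-→d32:H0 -> H0
  + 61.182.249.0/24 (H4) depth=24
  lookup 61.182.249.28: bits 00111101101101101111100100 walk d0:-→d1:-→d2:-→d3:-→d4:-→d5:-→d6:-→d7:-→d8:H5→d9:-→d10:-→d11:-→d12:H1→d13:-→d14:-→d15:-→d16:-→d17:-→d18:-→d19:-→d20:-→d21:-→d22:-→d23:-→d24:H4→d25:-→d26:- -> H4
  del 178.0.0.0/8 (clear depth 8)
  + 178.160.0.0/12 (H1) depth=12
  + 61.182.249.0/24 (H1) depth=24
  + 61.182.249.60/30 (H0) depth=30

== LOOKUPS ==
["H0","H2","H0","H4"]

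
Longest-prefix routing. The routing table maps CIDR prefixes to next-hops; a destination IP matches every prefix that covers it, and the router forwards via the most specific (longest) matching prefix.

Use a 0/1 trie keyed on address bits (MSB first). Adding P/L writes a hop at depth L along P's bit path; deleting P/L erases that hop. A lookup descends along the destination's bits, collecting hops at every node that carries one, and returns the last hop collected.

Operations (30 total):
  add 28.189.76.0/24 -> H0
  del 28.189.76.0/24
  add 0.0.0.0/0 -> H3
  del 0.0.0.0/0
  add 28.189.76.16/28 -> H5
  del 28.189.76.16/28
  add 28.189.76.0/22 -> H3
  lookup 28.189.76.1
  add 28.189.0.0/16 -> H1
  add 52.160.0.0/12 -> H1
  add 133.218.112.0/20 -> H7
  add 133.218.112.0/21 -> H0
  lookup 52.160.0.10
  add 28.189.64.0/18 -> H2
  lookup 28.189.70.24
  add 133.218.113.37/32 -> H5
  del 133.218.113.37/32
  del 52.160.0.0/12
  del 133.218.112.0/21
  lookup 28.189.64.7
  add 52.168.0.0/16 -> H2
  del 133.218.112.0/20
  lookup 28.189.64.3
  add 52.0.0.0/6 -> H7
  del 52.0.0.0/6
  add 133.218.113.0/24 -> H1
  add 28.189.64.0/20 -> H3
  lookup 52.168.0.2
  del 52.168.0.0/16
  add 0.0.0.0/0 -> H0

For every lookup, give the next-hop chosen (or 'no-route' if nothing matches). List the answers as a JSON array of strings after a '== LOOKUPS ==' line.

Apply in order:
  + 28.189.76.0/24 (H0) depth=24
  del 28.189.76.0/24 (clear depth 24)
  + 0.0.0.0/0 (H3) depth=0
  del 0.0.0.0/0 (clear depth 0)
  + 28.189.76.16/28 (H5) depth=28
  del 28.189.76.16/28 (clear depth 28)
  + 28.189.76.0/22 (H3) depth=22
  Q 28.189.76.1: descend 000111001011110101001100000 ; hops seen [H3] ; pick H3
  + 28.189.0.0/16 (H1) depth=16
  + 52.160.0.0/12 (H1) depth=12
  + 133.218.112.0/20 (H7) depth=20
  + 133.218.112.0/21 (H0) depth=21
  Q 52.160.0.10: descend 001101001010 ; hops seen [H1] ; pick H1
  + 28.189.64.0/18 (H2) depth=18
  Q 28.189.70.24: descend 00011100101111010100 ; hops seen [H1,H2] ; pick H2
  + 133.218.113.37/32 (H5) depth=32
  del 133.218.113.37/32 (clear depth 32)
  del 52.160.0.0/12 (clear depth 12)
  del 133.218.112.0/21 (clear depth 21)
  Q 28.189.64.7: descend 00011100101111010100 ; hops seen [H1,H2] ; pick H2
  + 52.168.0.0/16 (H2) depth=16
  del 133.218.112.0/20 (clear depth 20)
  Q 28.189.64.3: descend 00011100101111010100 ; hops seen [H1,H2] ; pick H2
  + 52.0.0.0/6 (H7) depth=6
  del 52.0.0.0/6 (clear depth 6)
  + 133.218.113.0/24 (H1) depth=24
  + 28.189.64.0/20 (H3) depth=20
  Q 52.168.0.2: descend 0011010010101000 ; hops seen [H2] ; pick H2
  del 52.168.0.0/16 (clear depth 16)
  + 0.0.0.0/0 (H0) depth=0

== LOOKUPS ==
["H3","H1","H2","H2","H2","H2"]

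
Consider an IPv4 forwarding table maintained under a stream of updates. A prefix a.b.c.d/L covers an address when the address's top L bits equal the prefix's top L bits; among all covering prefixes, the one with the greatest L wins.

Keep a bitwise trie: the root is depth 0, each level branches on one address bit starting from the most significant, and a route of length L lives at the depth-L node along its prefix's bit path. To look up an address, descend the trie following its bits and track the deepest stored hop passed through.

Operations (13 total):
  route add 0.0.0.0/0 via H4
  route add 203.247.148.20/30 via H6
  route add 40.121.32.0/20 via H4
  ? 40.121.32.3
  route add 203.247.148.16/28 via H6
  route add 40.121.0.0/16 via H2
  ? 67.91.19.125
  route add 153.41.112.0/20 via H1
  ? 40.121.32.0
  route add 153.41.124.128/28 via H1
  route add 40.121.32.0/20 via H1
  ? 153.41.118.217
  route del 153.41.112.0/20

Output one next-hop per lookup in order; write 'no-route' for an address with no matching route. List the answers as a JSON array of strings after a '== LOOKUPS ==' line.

Trace:
  + 0.0.0.0/0 (H4) depth=0
  + 203.247.148.20/30 (H6) depth=30
  + 40.121.32.0/20 (H4) depth=20
  ? 40.121.32.3  path d0:H4→d1:-→d2:-→d3:-→d4:-→d5:-→d6:-→d7:-→d8:-→d9:-→d10:-→d11:-→d12:-→d13:-→d14:-→d15:-→d16:-→d17:-→d18:-→d19:-→d20:H4  best=H4
  + 203.247.148.16/28 (H6) depth=28
  + 40.121.0.0/16 (H2) depth=16
  ? 67.91.19.125  path d0:H4→d1:-  best=H4
  + 153.41.112.0/20 (H1) depth=20
  ? 40.121.32.0  path d0:H4→d1:-→d2:-→d3:-→d4:-→d5:-→d6:-→d7:-→d8:-→d9:-→d10:-→d11:-→d12:-→d13:-→d14:-→d15:-→d16:H2→d17:-→d18:-→d19:-→d20:H4  best=H4
  + 153.41.124.128/28 (H1) depth=28
  + 40.121.32.0/20 (H1) depth=20
  ? 153.41.118.217  path d0:H4→d1:-→d2:-→d3:-→d4:-→d5:-→d6:-→d7:-→d8:-→d9:-→d10:-→d11:-→d12:-→d13:-→d14:-→d15:-→d16:-→d17:-→d18:-→d19:-→d20:H1  best=H1
  - 153.41.112.0/20 clear@20

== LOOKUPS ==
["H4","H4","H4","H1"]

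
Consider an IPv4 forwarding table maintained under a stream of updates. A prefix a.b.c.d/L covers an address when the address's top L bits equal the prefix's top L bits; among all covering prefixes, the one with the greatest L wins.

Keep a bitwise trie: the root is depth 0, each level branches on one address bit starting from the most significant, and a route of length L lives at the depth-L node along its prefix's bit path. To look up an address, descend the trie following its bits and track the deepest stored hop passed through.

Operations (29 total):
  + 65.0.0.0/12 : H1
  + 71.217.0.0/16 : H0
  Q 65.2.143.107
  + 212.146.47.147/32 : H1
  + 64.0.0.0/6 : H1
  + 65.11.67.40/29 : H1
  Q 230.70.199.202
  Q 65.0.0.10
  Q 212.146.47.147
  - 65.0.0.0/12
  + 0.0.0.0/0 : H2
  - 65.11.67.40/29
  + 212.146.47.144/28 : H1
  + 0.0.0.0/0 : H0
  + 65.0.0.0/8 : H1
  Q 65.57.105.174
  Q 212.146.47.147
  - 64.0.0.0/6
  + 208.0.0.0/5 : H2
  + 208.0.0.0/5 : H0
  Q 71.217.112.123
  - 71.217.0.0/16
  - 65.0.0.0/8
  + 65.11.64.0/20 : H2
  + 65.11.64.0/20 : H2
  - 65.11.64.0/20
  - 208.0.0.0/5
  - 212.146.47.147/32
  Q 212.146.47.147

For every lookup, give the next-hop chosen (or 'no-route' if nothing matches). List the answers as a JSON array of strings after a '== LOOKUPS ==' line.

Process each operation:
  add 65.0.0.0/12 -> H1 at depth 12
  add 71.217.0.0/16 -> H0 at depth 16
  Q 65.2.143.107: descend 010000010000 ; hops seen [H1] ; pick H1
  add 212.146.47.147/32 -> H1 at depth 32
  add 64.0.0.0/6 -> H1 at depth 6
  add 65.11.67.40/29 -> H1 at depth 29
  Q 230.70.199.202: descend 11 ; hops seen [∅] ; pick no-route
  Q 65.0.0.10: descend 010000010000 ; hops seen [H1,H1] ; pick H1
  Q 212.146.47.147: descend 11010100100100100010111110010011 ; hops seen [H1] ; pick H1
  del 65.0.0.0/12 (clear depth 12)
  add 0.0.0.0/0 -> H2 at depth 0
  del 65.11.67.40/29 (clear depth 29)
  add 212.146.47.144/28 -> H1 at depth 28
  add 0.0.0.0/0 -> H0 at depth 0
  add 65.0.0.0/8 -> H1 at depth 8
  Q 65.57.105.174: descend 0100000100 ; hops seen [H0,H1,H1] ; pick H1
  Q 212.146.47.147: descend 11010100100100100010111110010011 ; hops seen [H0,H1,H1] ; pick H1
  del 64.0.0.0/6 (clear depth 6)
  add 208.0.0.0/5 -> H2 at depth 5
  add 208.0.0.0/5 -> H0 at depth 5
  Q 71.217.112.123: descend 0100011111011001 ; hops seen [H0,H0] ; pick H0
  del 71.217.0.0/16 (clear depth 16)
  del 65.0.0.0/8 (clear depth 8)
  add 65.11.64.0/20 -> H2 at depth 20
  add 65.11.64.0/20 -> H2 at depth 20
  del 65.11.64.0/20 (clear depth 20)
  del 208.0.0.0/5 (clear depth 5)
  del 212.146.47.147/32 (clear depth 32)
  Q 212.146.47.147: descend 11010100100100100010111110010011 ; hops seen [H0,H1] ; pick H1

== LOOKUPS ==
["H1","no-route","H1","H1","H1","H1","H0","H1"]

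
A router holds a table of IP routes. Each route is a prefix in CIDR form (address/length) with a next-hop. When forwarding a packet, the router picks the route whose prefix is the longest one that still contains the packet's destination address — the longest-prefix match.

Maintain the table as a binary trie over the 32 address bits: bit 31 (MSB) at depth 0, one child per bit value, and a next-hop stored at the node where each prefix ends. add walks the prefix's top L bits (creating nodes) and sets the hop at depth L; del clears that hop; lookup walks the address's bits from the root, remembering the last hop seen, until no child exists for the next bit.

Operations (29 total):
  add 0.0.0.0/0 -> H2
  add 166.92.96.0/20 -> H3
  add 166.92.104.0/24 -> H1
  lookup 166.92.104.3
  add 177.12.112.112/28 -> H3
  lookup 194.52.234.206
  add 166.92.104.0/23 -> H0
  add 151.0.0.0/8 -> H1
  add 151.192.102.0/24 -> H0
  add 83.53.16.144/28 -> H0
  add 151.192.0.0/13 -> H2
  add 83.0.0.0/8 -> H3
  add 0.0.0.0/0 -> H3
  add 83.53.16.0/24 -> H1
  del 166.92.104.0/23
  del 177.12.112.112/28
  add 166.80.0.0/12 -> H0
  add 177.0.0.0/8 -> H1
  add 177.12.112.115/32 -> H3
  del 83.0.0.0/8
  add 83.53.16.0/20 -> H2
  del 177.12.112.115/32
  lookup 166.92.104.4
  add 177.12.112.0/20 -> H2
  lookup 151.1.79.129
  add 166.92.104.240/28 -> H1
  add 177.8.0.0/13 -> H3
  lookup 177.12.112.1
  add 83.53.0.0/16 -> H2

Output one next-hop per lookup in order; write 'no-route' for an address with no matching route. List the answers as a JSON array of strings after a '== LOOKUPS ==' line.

Apply in order:
  add 0.0.0.0/0 -> H2 at depth 0
  add 166.92.96.0/20 -> H3 at depth 20
  add 166.92.104.0/24 -> H1 at depth 24
  lookup 166.92.104.3: bits 101001100101110001101000 walk d0:H2→d1:-→d2:-→d3:-→d4:-→d5:-→d6:-→d7:-→d8:-→d9:-→d10:-→d11:-→d12:-→d13:-→d14:-→d15:-→d16:-→d17:-→d18:-→d19:-→d20:H3→d21:-→d22:-→d23:-→d24:H1 -> H1
  add 177.12.112.112/28 -> H3 at depth 28
  lookup 194.52.234.206: bits 1 walk d0:H2→d1:- -> H2
  add 166.92.104.0/23 -> H0 at depth 23
  add 151.0.0.0/8 -> H1 at depth 8
  add 151.192.102.0/24 -> H0 at depth 24
  add 83.53.16.144/28 -> H0 at depth 28
  add 151.192.0.0/13 -> H2 at depth 13
  add 83.0.0.0/8 -> H3 at depth 8
  add 0.0.0.0/0 -> H3 at depth 0
  add 83.53.16.0/24 -> H1 at depth 24
  - 166.92.104.0/23 clear@23
  - 177.12.112.112/28 clear@28
  add 166.80.0.0/12 -> H0 at depth 12
  add 177.0.0.0/8 -> H1 at depth 8
  add 177.12.112.115/32 -> H3 at depth 32
  - 83.0.0.0/8 clear@8
  add 83.53.16.0/20 -> H2 at depth 20
  - 177.12.112.115/32 clear@32
  lookup 166.92.104.4: bits 101001100101110001101000 walk d0:H3→d1:-→d2:-→d3:-→d4:-→d5:-→d6:-→d7:-→d8:-→d9:-→d10:-→d11:-→d12:H0→d13:-→d14:-→d15:-→d16:-→d17:-→d18:-→d19:-→d20:H3→d21:-→d22:-→d23:-→d24:H1 -> H1
  add 177.12.112.0/20 -> H2 at depth 20
  lookup 151.1.79.129: bits 10010111 walk d0:H3→d1:-→d2:-→d3:-→d4:-→d5:-→d6:-→d7:-→d8:H1 -> H1
  add 166.92.104.240/28 -> H1 at depth 28
  add 177.8.0.0/13 -> H3 at depth 13
  lookup 177.12.112.1: bits 1011000100001100011100000 walk d0:H3→d1:-→d2:-→d3:-→d4:-→d5:-→d6:-→d7:-→d8:H1→d9:-→d10:-→d11:-→d12:-→d13:H3→d14:-→d15:-→d16:-→d17:-→d18:-→d19:-→d20:H2→d21:-→d22:-→d23:-→d24:-→d25:- -> H2
  add 83.53.0.0/16 -> H2 at depth 16

== LOOKUPS ==
["H1","H2","H1","H1","H2"]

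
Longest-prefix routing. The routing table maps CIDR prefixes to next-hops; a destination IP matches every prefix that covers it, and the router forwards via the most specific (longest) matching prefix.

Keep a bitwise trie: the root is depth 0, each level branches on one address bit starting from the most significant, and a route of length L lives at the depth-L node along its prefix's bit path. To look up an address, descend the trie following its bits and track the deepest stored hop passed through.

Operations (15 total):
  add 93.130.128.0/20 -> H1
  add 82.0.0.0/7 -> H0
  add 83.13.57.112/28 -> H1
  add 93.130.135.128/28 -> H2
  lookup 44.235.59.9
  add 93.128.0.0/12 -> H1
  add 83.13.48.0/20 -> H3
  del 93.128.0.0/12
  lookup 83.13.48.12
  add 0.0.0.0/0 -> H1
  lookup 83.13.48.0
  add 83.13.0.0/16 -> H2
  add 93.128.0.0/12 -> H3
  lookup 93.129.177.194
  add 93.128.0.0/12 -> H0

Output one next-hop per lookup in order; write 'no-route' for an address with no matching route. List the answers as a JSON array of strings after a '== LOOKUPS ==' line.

Apply in order:
  add 93.130.128.0/20 -> H1 at depth 20
  add 82.0.0.0/7 -> H0 at depth 7
  add 83.13.57.112/28 -> H1 at depth 28
  add 93.130.135.128/28 -> H2 at depth 28
  Q 44.235.59.9: descend 0 ; hops seen [∅] ; pick no-route
  add 93.128.0.0/12 -> H1 at depth 12
  add 83.13.48.0/20 -> H3 at depth 20
  del 93.128.0.0/12 (clear depth 12)
  Q 83.13.48.12: descend 01010011000011010011 ; hops seen [H0,H3] ; pick H3
  add 0.0.0.0/0 -> H1 at depth 0
  Q 83.13.48.0: descend 01010011000011010011 ; hops seen [H1,H0,H3] ; pick H3
  add 83.13.0.0/16 -> H2 at depth 16
  add 93.128.0.0/12 -> H3 at depth 12
  Q 93.129.177.194: descend 01011101100000 ; hops seen [H1,H3] ; pick H3
  add 93.128.0.0/12 -> H0 at depth 12

== LOOKUPS ==
["no-route","H3","H3","H3"]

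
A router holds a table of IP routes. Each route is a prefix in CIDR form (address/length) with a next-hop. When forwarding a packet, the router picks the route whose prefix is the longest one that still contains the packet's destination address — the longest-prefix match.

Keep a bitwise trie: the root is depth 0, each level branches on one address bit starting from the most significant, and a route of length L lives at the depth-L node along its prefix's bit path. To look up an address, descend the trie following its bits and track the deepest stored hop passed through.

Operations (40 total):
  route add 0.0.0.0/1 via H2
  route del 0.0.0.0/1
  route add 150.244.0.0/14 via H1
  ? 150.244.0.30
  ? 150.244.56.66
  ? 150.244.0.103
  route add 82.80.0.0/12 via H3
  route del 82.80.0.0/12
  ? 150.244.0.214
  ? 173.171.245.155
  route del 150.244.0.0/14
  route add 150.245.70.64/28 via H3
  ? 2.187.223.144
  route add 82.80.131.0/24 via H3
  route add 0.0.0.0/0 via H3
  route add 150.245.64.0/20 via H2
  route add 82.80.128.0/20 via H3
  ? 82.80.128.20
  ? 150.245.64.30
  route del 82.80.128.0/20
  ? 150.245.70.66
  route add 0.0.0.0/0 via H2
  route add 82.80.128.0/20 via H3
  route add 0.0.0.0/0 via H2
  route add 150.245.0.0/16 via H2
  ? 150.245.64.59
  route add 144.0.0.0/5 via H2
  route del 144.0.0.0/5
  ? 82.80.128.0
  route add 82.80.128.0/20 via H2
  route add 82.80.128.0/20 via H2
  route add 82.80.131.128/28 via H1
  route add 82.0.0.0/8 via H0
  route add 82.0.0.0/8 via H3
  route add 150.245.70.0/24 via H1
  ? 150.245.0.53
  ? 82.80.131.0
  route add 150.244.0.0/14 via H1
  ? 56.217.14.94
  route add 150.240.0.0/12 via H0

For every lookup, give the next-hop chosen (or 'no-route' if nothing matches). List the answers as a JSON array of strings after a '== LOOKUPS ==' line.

Process each operation:
  add 0.0.0.0/1 -> H2 at depth 1
  del 0.0.0.0/1 (clear depth 1)
  add 150.244.0.0/14 -> H1 at depth 14
  Q 150.244.0.30: descend 10010110111101 ; hops seen [H1] ; pick H1
  Q 150.244.56.66: descend 10010110111101 ; hops seen [H1] ; pick H1
  Q 150.244.0.103: descend 10010110111101 ; hops seen [H1] ; pick H1
  add 82.80.0.0/12 -> H3 at depth 12
  del 82.80.0.0/12 (clear depth 12)
  Q 150.244.0.214: descend 10010110111101 ; hops seen [H1] ; pick H1
  Q 173.171.245.155: descend 10 ; hops seen [∅] ; pick no-route
  del 150.244.0.0/14 (clear depth 14)
  add 150.245.70.64/28 -> H3 at depth 28
  Q 2.187.223.144: descend 0 ; hops seen [∅] ; pick no-route
  add 82.80.131.0/24 -> H3 at depth 24
  add 0.0.0.0/0 -> H3 at depth 0
  add 150.245.64.0/20 -> H2 at depth 20
  add 82.80.128.0/20 -> H3 at depth 20
  Q 82.80.128.20: descend 0101001001010000100000 ; hops seen [H3,H3] ; pick H3
  Q 150.245.64.30: descend 100101101111010101000 ; hops seen [H3,H2] ; pick H2
  del 82.80.128.0/20 (clear depth 20)
  Q 150.245.70.66: descend 1001011011110101010001100100 ; hops seen [H3,H2,H3] ; pick H3
  add 0.0.0.0/0 -> H2 at depth 0
  add 82.80.128.0/20 -> H3 at depth 20
  add 0.0.0.0/0 -> H2 at depth 0
  add 150.245.0.0/16 -> H2 at depth 16
  Q 150.245.64.59: descend 100101101111010101000 ; hops seen [H2,H2,H2] ; pick H2
  add 144.0.0.0/5 -> H2 at depth 5
  del 144.0.0.0/5 (clear depth 5)
  Q 82.80.128.0: descend 0101001001010000100000 ; hops seen [H2,H3] ; pick H3
  add 82.80.128.0/20 -> H2 at depth 20
  add 82.80.128.0/20 -> H2 at depth 20
  add 82.80.131.128/28 -> H1 at depth 28
  add 82.0.0.0/8 -> H0 at depth 8
  add 82.0.0.0/8 -> H3 at depth 8
  add 150.245.70.0/24 -> H1 at depth 24
  Q 150.245.0.53: descend 10010110111101010 ; hops seen [H2,H2] ; pick H2
  Q 82.80.131.0: descend 010100100101000010000011 ; hops seen [H2,H3,H2,H3] ; pick H3
  add 150.244.0.0/14 -> H1 at depth 14
  Q 56.217.14.94: descend 0 ; hops seen [H2] ; pick H2
  add 150.240.0.0/12 -> H0 at depth 12

== LOOKUPS ==
["H1","H1","H1","H1","no-route","no-route","H3","H2","H3","H2","H3","H2","H3","H2"]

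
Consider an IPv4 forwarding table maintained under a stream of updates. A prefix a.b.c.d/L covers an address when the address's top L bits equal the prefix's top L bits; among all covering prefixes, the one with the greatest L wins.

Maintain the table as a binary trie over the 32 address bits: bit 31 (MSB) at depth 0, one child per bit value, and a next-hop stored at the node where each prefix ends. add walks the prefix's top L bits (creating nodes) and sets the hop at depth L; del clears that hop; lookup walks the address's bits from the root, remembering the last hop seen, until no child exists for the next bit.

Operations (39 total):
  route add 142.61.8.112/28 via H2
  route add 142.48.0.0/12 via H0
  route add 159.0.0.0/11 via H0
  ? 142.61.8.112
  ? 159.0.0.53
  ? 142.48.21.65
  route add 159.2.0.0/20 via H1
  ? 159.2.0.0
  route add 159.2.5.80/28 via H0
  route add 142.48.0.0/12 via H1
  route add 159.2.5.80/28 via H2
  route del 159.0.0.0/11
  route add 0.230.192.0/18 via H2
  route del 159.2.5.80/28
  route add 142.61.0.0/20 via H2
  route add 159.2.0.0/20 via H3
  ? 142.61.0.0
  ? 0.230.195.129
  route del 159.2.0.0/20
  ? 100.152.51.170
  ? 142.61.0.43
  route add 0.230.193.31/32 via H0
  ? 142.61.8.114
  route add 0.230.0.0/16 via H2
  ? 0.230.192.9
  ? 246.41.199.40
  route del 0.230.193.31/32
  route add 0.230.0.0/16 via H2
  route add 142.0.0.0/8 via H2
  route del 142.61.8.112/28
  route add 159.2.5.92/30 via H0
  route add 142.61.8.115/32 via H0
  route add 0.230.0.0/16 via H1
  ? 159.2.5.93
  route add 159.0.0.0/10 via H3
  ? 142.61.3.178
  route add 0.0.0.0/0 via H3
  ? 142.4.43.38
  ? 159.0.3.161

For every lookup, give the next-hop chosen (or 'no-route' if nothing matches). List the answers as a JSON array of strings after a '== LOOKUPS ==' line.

Trace:
  add 142.61.8.112/28 -> H2 at depth 28
  add 142.48.0.0/12 -> H0 at depth 12
  add 159.0.0.0/11 -> H0 at depth 11
  ? 142.61.8.112  path d0:-→d1:-→d2:-→d3:-→d4:-→d5:-→d6:-→d7:-→d8:-→d9:-→d10:-→d11:-→d12:H0→d13:-→d14:-→d15:-→d16:-→d17:-→d18:-→d19:-→d20:-→d21:-→d22:-→d23:-→d24:-→d25:-→d26:-→d27:-→d28:H2  best=H2
  ? 159.0.0.53  path d0:-→d1:-→d2:-→d3:-→d4:-→d5:-→d6:-→d7:-→d8:-→d9:-→d10:-→d11:H0  best=H0
  ? 142.48.21.65  path d0:-→d1:-→d2:-→d3:-→d4:-→d5:-→d6:-→d7:-→d8:-→d9:-→d10:-→d11:-→d12:H0  best=H0
  add 159.2.0.0/20 -> H1 at depth 20
  ? 159.2.0.0  path d0:-→d1:-→d2:-→d3:-→d4:-→d5:-→d6:-→d7:-→d8:-→d9:-→d10:-→d11:H0→d12:-→d13:-→d14:-→d15:-→d16:-→d17:-→d18:-→d19:-→d20:H1  best=H1
  add 159.2.5.80/28 -> H0 at depth 28
  add 142.48.0.0/12 -> H1 at depth 12
  add 159.2.5.80/28 -> H2 at depth 28
  - 159.0.0.0/11 clear@11
  add 0.230.192.0/18 -> H2 at depth 18
  - 159.2.5.80/28 clear@28
  add 142.61.0.0/20 -> H2 at depth 20
  add 159.2.0.0/20 -> H3 at depth 20
  ? 142.61.0.0  path d0:-→d1:-→d2:-→d3:-→d4:-→d5:-→d6:-→d7:-→d8:-→d9:-→d10:-→d11:-→d12:H1→d13:-→d14:-→d15:-→d16:-→d17:-→d18:-→d19:-→d20:H2  best=H2
  ? 0.230.195.129  path d0:-→d1:-→d2:-→d3:-→d4:-→d5:-→d6:-→d7:-→d8:-→d9:-→d10:-→d11:-→d12:-→d13:-→d14:-→d15:-→d16:-→d17:-→d18:H2  best=H2
  - 159.2.0.0/20 clear@20
  ? 100.152.51.170  path d0:-→d1:-  best=no-route
  ? 142.61.0.43  path d0:-→d1:-→d2:-→d3:-→d4:-→d5:-→d6:-→d7:-→d8:-→d9:-→d10:-→d11:-→d12:H1→d13:-→d14:-→d15:-→d16:-→d17:-→d18:-→d19:-→d20:H2  best=H2
  add 0.230.193.31/32 -> H0 at depth 32
  ? 142.61.8.114  path d0:-→d1:-→d2:-→d3:-→d4:-→d5:-→d6:-→d7:-→d8:-→d9:-→d10:-→d11:-→d12:H1→d13:-→d14:-→d15:-→d16:-→d17:-→d18:-→d19:-→d20:H2→d21:-→d22:-→d23:-→d24:-→d25:-→d26:-→d27:-→d28:H2  best=H2
  add 0.230.0.0/16 -> H2 at depth 16
  ? 0.230.192.9  path d0:-→d1:-→d2:-→d3:-→d4:-→d5:-→d6:-→d7:-→d8:-→d9:-→d10:-→d11:-→d12:-→d13:-→d14:-→d15:-→d16:H2→d17:-→d18:H2→d19:-→d20:-→d21:-→d22:-→d23:-  best=H2
  ? 246.41.199.40  path d0:-→d1:-  best=no-route
  - 0.230.193.31/32 clear@32
  add 0.230.0.0/16 -> H2 at depth 16
  add 142.0.0.0/8 -> H2 at depth 8
  - 142.61.8.112/28 clear@28
  add 159.2.5.92/30 -> H0 at depth 30
  add 142.61.8.115/32 -> H0 at depth 32
  add 0.230.0.0/16 -> H1 at depth 16
  ? 159.2.5.93  path d0:-→d1:-→d2:-→d3:-→d4:-→d5:-→d6:-→d7:-→d8:-→d9:-→d10:-→d11:-→d12:-→d13:-→d14:-→d15:-→d16:-→d17:-→d18:-→d19:-→d20:-→d21:-→d22:-→d23:-→d24:-→d25:-→d26:-→d27:-→d28:-→d29:-→d30:H0  best=H0
  add 159.0.0.0/10 -> H3 at depth 10
  ? 142.61.3.178  path d0:-→d1:-→d2:-→d3:-→d4:-→d5:-→d6:-→d7:-→d8:H2→d9:-→d10:-→d11:-→d12:H1→d13:-→d14:-→d15:-→d16:-→d17:-→d18:-→d19:-→d20:H2  best=H2
  add 0.0.0.0/0 -> H3 at depth 0
  ? 142.4.43.38  path d0:H3→d1:-→d2:-→d3:-→d4:-→d5:-→d6:-→d7:-→d8:H2→d9:-→d10:-  best=H2
  ? 159.0.3.161  path d0:H3→d1:-→d2:-→d3:-→d4:-→d5:-→d6:-→d7:-→d8:-→d9:-→d10:H3→d11:-→d12:-→d13:-→d14:-  best=H3

== LOOKUPS ==
["H2","H0","H0","H1","H2","H2","no-route","H2","H2","H2","no-route","H0","H2","H2","H3"]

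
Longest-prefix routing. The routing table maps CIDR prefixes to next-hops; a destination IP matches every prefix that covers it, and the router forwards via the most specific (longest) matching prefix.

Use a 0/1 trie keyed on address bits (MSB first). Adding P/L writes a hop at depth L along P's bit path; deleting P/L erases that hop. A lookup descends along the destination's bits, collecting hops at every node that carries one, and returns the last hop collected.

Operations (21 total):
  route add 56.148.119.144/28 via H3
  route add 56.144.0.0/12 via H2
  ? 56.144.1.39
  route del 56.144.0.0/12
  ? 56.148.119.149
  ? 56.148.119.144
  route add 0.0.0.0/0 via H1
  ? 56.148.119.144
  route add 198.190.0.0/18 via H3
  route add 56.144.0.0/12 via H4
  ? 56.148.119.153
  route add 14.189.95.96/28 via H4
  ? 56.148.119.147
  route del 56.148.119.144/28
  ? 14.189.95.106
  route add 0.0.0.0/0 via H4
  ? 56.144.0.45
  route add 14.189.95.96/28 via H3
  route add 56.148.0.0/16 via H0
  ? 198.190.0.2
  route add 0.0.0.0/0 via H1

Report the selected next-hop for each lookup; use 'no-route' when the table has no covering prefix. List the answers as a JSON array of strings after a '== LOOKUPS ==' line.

Process each operation:
  add 56.148.119.144/28 -> H3 at depth 28
  add 56.144.0.0/12 -> H2 at depth 12
  Q 56.144.1.39: descend 0011100010010 ; hops seen [H2] ; pick H2
  - 56.144.0.0/12 clear@12
  Q 56.148.119.149: descend 0011100010010100011101111001 ; hops seen [H3] ; pick H3
  Q 56.148.119.144: descend 0011100010010100011101111001 ; hops seen [H3] ; pick H3
  add 0.0.0.0/0 -> H1 at depth 0
  Q 56.148.119.144: descend 0011100010010100011101111001 ; hops seen [H1,H3] ; pick H3
  add 198.190.0.0/18 -> H3 at depth 18
  add 56.144.0.0/12 -> H4 at depth 12
  Q 56.148.119.153: descend 0011100010010100011101111001 ; hops seen [H1,H4,H3] ; pick H3
  add 14.189.95.96/28 -> H4 at depth 28
  Q 56.148.119.147: descend 0011100010010100011101111001 ; hops seen [H1,H4,H3] ; pick H3
  - 56.148.119.144/28 clear@28
  Q 14.189.95.106: descend 0000111010111101010111110110 ; hops seen [H1,H4] ; pick H4
  add 0.0.0.0/0 -> H4 at depth 0
  Q 56.144.0.45: descend 0011100010010 ; hops seen [H4,H4] ; pick H4
  add 14.189.95.96/28 -> H3 at depth 28
  add 56.148.0.0/16 -> H0 at depth 16
  Q 198.190.0.2: descend 110001101011111000 ; hops seen [H4,H3] ; pick H3
  add 0.0.0.0/0 -> H1 at depth 0

== LOOKUPS ==
["H2","H3","H3","H3","H3","H3","H4","H4","H3"]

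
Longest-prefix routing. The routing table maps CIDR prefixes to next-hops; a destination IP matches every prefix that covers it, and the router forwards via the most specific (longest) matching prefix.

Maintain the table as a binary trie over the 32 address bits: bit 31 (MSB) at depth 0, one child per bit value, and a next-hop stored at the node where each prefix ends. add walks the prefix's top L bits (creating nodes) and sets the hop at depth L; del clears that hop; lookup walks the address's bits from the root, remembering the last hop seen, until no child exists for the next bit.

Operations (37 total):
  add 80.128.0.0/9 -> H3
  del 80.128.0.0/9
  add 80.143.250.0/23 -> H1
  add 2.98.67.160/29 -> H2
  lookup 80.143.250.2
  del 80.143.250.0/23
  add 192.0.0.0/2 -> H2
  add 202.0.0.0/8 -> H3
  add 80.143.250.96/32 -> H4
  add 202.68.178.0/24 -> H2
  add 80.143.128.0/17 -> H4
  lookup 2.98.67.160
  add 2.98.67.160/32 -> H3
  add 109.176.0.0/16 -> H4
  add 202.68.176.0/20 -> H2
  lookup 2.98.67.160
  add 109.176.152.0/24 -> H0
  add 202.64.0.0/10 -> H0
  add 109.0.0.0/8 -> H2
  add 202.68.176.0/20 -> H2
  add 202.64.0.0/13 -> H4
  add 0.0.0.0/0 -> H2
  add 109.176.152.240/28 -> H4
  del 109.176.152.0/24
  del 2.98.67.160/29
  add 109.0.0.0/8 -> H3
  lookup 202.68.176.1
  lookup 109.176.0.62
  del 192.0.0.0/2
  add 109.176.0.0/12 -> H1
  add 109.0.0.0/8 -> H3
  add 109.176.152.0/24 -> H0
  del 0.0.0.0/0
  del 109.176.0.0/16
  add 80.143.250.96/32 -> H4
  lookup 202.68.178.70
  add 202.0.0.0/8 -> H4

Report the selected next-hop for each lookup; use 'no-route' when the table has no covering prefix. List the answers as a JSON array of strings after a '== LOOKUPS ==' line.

Apply in order:
  add 80.128.0.0/9 -> H3 at depth 9
  del 80.128.0.0/9 (clear depth 9)
  add 80.143.250.0/23 -> H1 at depth 23
  add 2.98.67.160/29 -> H2 at depth 29
  Q 80.143.250.2: descend 01010000100011111111101 ; hops seen [H1] ; pick H1
  del 80.143.250.0/23 (clear depth 23)
  add 192.0.0.0/2 -> H2 at depth 2
  add 202.0.0.0/8 -> H3 at depth 8
  add 80.143.250.96/32 -> H4 at depth 32
  add 202.68.178.0/24 -> H2 at depth 24
  add 80.143.128.0/17 -> H4 at depth 17
  Q 2.98.67.160: descend 00000010011000100100001110100 ; hops seen [H2] ; pick H2
  add 2.98.67.160/32 -> H3 at depth 32
  add 109.176.0.0/16 -> H4 at depth 16
  add 202.68.176.0/20 -> H2 at depth 20
  Q 2.98.67.160: descend 00000010011000100100001110100000 ; hops seen [H2,H3] ; pick H3
  add 109.176.152.0/24 -> H0 at depth 24
  add 202.64.0.0/10 -> H0 at depth 10
  add 109.0.0.0/8 -> H2 at depth 8
  add 202.68.176.0/20 -> H2 at depth 20
  add 202.64.0.0/13 -> H4 at depth 13
  add 0.0.0.0/0 -> H2 at depth 0
  add 109.176.152.240/28 -> H4 at depth 28
  del 109.176.152.0/24 (clear depth 24)
  del 2.98.67.160/29 (clear depth 29)
  add 109.0.0.0/8 -> H3 at depth 8
  Q 202.68.176.1: descend 1100101001000100101100 ; hops seen [H2,H2,H3,H0,H4,H2] ; pick H2
  Q 109.176.0.62: descend 0110110110110000 ; hops seen [H2,H3,H4] ; pick H4
  del 192.0.0.0/2 (clear depth 2)
  add 109.176.0.0/12 -> H1 at depth 12
  add 109.0.0.0/8 -> H3 at depth 8
  add 109.176.152.0/24 -> H0 at depth 24
  del 0.0.0.0/0 (clear depth 0)
  del 109.176.0.0/16 (clear depth 16)
  add 80.143.250.96/32 -> H4 at depth 32
  Q 202.68.178.70: descend 110010100100010010110010 ; hops seen [H3,H0,H4,H2,H2] ; pick H2
  add 202.0.0.0/8 -> H4 at depth 8

== LOOKUPS ==
["H1","H2","H3","H2","H4","H2"]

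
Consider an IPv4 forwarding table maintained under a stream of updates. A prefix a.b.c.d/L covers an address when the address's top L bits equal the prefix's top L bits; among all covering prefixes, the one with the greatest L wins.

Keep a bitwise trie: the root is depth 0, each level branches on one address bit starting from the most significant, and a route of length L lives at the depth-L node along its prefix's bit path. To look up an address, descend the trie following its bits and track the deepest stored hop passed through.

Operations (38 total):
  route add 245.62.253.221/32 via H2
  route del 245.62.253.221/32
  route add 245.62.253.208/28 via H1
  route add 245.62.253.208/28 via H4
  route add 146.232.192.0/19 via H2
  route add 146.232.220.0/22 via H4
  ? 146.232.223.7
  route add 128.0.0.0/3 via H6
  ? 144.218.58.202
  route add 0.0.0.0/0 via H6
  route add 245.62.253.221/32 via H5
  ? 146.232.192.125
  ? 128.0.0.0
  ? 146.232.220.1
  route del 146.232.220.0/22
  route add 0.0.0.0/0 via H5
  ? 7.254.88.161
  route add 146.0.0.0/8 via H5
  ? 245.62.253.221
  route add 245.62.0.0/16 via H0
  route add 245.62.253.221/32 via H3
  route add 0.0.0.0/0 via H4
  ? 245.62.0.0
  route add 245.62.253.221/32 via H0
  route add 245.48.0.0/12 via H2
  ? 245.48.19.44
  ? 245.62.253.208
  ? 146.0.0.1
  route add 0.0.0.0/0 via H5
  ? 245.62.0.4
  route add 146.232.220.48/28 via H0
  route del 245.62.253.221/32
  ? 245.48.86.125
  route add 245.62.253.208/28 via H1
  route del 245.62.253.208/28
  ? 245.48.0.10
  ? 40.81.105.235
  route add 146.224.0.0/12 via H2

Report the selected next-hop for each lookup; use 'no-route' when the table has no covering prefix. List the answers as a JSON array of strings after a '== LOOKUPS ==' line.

Apply in order:
  + 245.62.253.221/32 (H2) depth=32
  - 245.62.253.221/32 clear@32
  + 245.62.253.208/28 (H1) depth=28
  + 245.62.253.208/28 (H4) depth=28
  + 146.232.192.0/19 (H2) depth=19
  + 146.232.220.0/22 (H4) depth=22
  ? 146.232.223.7  path d0:-→d1:-→d2:-→d3:-→d4:-→d5:-→d6:-→d7:-→d8:-→d9:-→d10:-→d11:-→d12:-→d13:-→d14:-→d15:-→d16:-→d17:-→d18:-→d19:H2→d20:-→d21:-→d22:H4  best=H4
  + 128.0.0.0/3 (H6) depth=3
  ? 144.218.58.202  path d0:-→d1:-→d2:-→d3:H6→d4:-→d5:-→d6:-  best=H6
  + 0.0.0.0/0 (H6) depth=0
  + 245.62.253.221/32 (H5) depth=32
  ? 146.232.192.125  path d0:H6→d1:-→d2:-→d3:H6→d4:-→d5:-→d6:-→d7:-→d8:-→d9:-→d10:-→d11:-→d12:-→d13:-→d14:-→d15:-→d16:-→d17:-→d18:-→d19:H2  best=H2
  ? 128.0.0.0  path d0:H6→d1:-→d2:-→d3:H6  best=H6
  ? 146.232.220.1  path d0:H6→d1:-→d2:-→d3:H6→d4:-→d5:-→d6:-→d7:-→d8:-→d9:-→d10:-→d11:-→d12:-→d13:-→d14:-→d15:-→d16:-→d17:-→d18:-→d19:H2→d20:-→d21:-→d22:H4  best=H4
  - 146.232.220.0/22 clear@22
  + 0.0.0.0/0 (H5) depth=0
  ? 7.254.88.161  path d0:H5  best=H5
  + 146.0.0.0/8 (H5) depth=8
  ? 245.62.253.221  path d0:H5→d1:-→d2:-→d3:-→d4:-→d5:-→d6:-→d7:-→d8:-→d9:-→d10:-→d11:-→d12:-→d13:-→d14:-→d15:-→d16:-→d17:-→d18:-→d19:-→d20:-→d21:-→d22:-→d23:-→d24:-→d25:-→d26:-→d27:-→d28:H4→d29:-→d30:-→d31:-→d32:H5  best=H5
  + 245.62.0.0/16 (H0) depth=16
  + 245.62.253.221/32 (H3) depth=32
  + 0.0.0.0/0 (H4) depth=0
  ? 245.62.0.0  path d0:H4→d1:-→d2:-→d3:-→d4:-→d5:-→d6:-→d7:-→d8:-→d9:-→d10:-→d11:-→d12:-→d13:-→d14:-→d15:-→d16:H0  best=H0
  + 245.62.253.221/32 (H0) depth=32
  + 245.48.0.0/12 (H2) depth=12
  ? 245.48.19.44  path d0:H4→d1:-→d2:-→d3:-→d4:-→d5:-→d6:-→d7:-→d8:-→d9:-→d10:-→d11:-→d12:H2  best=H2
  ? 245.62.253.208  path d0:H4→d1:-→d2:-→d3:-→d4:-→d5:-→d6:-→d7:-→d8:-→d9:-→d10:-→d11:-→d12:H2→d13:-→d14:-→d15:-→d16:H0→d17:-→d18:-→d19:-→d20:-→d21:-→d22:-→d23:-→d24:-→d25:-→d26:-→d27:-→d28:H4  best=H4
  ? 146.0.0.1  path d0:H4→d1:-→d2:-→d3:H6→d4:-→d5:-→d6:-→d7:-→d8:H5  best=H5
  + 0.0.0.0/0 (H5) depth=0
  ? 245.62.0.4  path d0:H5→d1:-→d2:-→d3:-→d4:-→d5:-→d6:-→d7:-→d8:-→d9:-→d10:-→d11:-→d12:H2→d13:-→d14:-→d15:-→d16:H0  best=H0
  + 146.232.220.48/28 (H0) depth=28
  - 245.62.253.221/32 clear@32
  ? 245.48.86.125  path d0:H5→d1:-→d2:-→d3:-→d4:-→d5:-→d6:-→d7:-→d8:-→d9:-→d10:-→d11:-→d12:H2  best=H2
  + 245.62.253.208/28 (H1) depth=28
  - 245.62.253.208/28 clear@28
  ? 245.48.0.10  path d0:H5→d1:-→d2:-→d3:-→d4:-→d5:-→d6:-→d7:-→d8:-→d9:-→d10:-→d11:-→d12:H2  best=H2
  ? 40.81.105.235  path d0:H5  best=H5
  + 146.224.0.0/12 (H2) depth=12

== LOOKUPS ==
["H4","H6","H2","H6","H4","H5","H5","H0","H2","H4","H5","H0","H2","H2","H5"]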